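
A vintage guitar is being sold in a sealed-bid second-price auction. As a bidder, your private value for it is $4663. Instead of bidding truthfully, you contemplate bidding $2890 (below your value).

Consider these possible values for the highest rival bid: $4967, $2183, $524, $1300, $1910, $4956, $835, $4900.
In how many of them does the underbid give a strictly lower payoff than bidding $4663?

0

The deviation hurts exactly when the highest competing bid lies strictly between $2890 and $4663 — underbidding then forfeits a profitable win.
$4967: above both → same outcome either way.
$2183: below both → same outcome either way.
$524: below both → same outcome either way.
$1300: below both → same outcome either way.
$1910: below both → same outcome either way.
$4956: above both → same outcome either way.
$835: below both → same outcome either way.
$4900: above both → same outcome either way.
Count: 0.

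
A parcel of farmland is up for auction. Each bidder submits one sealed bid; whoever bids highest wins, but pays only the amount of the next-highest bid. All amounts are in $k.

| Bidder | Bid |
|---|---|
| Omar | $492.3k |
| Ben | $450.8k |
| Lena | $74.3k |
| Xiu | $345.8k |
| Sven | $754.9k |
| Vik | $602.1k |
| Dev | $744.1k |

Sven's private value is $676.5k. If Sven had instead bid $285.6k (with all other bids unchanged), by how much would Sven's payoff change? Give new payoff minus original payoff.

The highest bid among the other bidders is $744.1k; Sven's bid doesn't change that.
Original bid $754.9k: Sven is highest, pays the top rival bid $744.1k; payoff $676.5k − $744.1k = −$67.6k.
Alternative bid $285.6k: Sven is not highest (top rival bid is $744.1k); payoff $0k.
Change in payoff = $0k − (−$67.6k) = $67.6k.

$67.6k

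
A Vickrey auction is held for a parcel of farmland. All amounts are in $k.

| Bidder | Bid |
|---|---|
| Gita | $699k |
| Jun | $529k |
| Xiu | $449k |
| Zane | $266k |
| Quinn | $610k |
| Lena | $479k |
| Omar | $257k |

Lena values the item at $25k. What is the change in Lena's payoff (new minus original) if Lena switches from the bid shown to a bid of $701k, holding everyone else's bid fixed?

The highest bid among the other bidders is $699k; Lena's bid doesn't change that.
Original bid $479k: Lena is not highest (top rival bid is $699k); payoff $0k.
Alternative bid $701k: Lena is highest, pays the top rival bid $699k; payoff $25k − $699k = −$674k.
Change in payoff = −$674k − ($0k) = −$674k.

−$674k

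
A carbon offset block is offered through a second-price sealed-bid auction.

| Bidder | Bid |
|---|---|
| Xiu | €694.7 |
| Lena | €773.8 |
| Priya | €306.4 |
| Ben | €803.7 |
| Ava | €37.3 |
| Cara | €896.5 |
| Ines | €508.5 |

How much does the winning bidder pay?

€803.7

Highest bid: Cara at €896.5, so Cara wins.
Second-highest bid: Ben at €803.7 — that is the price the winner pays.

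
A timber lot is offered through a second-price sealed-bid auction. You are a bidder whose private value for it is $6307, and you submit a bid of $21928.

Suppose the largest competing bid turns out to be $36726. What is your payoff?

$0

Your bid $21928 is below the highest competing bid $36726, so you lose.
A losing bidder pays nothing and receives nothing: payoff = $0.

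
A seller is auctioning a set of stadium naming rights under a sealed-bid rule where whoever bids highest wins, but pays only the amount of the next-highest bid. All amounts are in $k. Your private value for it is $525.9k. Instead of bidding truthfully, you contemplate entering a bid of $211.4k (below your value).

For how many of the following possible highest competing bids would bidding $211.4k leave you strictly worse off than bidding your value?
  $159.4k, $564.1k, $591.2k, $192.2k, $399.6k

1

The deviation hurts exactly when the highest competing bid lies strictly between $211.4k and $525.9k — underbidding then forfeits a profitable win.
$159.4k: below both → same outcome either way.
$564.1k: above both → same outcome either way.
$591.2k: above both → same outcome either way.
$192.2k: below both → same outcome either way.
$399.6k: inside the interval → strictly worse (loss $126.3k).
Count: 1.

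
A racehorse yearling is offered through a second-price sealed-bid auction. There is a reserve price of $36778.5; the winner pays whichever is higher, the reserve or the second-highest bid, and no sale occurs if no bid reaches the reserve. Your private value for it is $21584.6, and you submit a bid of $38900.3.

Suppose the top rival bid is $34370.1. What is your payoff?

Your bid $38900.3 is the highest and exceeds the reserve.
Price = max(second-highest bid, reserve) = max($34370.1, $36778.5) = $36778.5.
Payoff = $21584.6 − $36778.5 = −$15193.9.

−$15193.9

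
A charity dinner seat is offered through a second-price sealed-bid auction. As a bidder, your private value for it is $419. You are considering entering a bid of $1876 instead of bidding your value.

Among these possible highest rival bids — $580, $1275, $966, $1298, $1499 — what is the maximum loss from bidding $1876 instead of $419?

$1080

$580: truthful gives $0, deviation gives −$161 → loss $161.
$1275: truthful gives $0, deviation gives −$856 → loss $856.
$966: truthful gives $0, deviation gives −$547 → loss $547.
$1298: truthful gives $0, deviation gives −$879 → loss $879.
$1499: truthful gives $0, deviation gives −$1080 → loss $1080.
Maximum loss: $1080.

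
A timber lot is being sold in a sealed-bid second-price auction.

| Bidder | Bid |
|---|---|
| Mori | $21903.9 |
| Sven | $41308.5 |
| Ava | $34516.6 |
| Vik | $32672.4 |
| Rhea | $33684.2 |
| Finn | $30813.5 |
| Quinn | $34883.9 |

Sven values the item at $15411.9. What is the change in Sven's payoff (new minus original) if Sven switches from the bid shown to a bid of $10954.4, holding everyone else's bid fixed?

$19472

The highest bid among the other bidders is $34883.9; Sven's bid doesn't change that.
Original bid $41308.5: Sven is highest, pays the top rival bid $34883.9; payoff $15411.9 − $34883.9 = −$19472.
Alternative bid $10954.4: Sven is not highest (top rival bid is $34883.9); payoff $0.
Change in payoff = $0 − (−$19472) = $19472.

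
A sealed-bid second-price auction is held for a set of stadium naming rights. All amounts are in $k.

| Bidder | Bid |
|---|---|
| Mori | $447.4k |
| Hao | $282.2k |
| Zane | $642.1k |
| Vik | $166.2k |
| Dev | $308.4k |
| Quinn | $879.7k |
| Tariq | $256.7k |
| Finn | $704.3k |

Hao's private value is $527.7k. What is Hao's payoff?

$0k

Highest bid: Quinn at $879.7k, so Quinn wins.
Second-highest bid: Finn at $704.3k — that is the price the winner pays.
Hao did not win, so Hao pays nothing and receives nothing: payoff $0k.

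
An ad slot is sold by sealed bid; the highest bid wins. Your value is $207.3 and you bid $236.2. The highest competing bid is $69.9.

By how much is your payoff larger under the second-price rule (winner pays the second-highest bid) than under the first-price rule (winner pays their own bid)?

You have the highest bid, so you win under either rule.
Second-price: pay $69.9 → payoff $137.4.
First-price: pay your own bid $236.2 → payoff −$28.9.
Difference = $137.4 − (−$28.9) = $166.3.

$166.3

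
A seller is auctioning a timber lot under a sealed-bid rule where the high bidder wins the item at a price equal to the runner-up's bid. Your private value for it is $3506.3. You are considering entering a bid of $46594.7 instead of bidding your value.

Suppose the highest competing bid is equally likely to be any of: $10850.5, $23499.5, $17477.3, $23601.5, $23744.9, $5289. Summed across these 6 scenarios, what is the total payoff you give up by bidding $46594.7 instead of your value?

$83424.9

The deviation costs you only when the competing bid falls strictly between $3506.3 and $46594.7; elsewhere both bids give the same outcome.
$10850.5: truthful payoff $0, deviation payoff −$7344.2 → loss $7344.2.
$23499.5: truthful payoff $0, deviation payoff −$19993.2 → loss $19993.2.
$17477.3: truthful payoff $0, deviation payoff −$13971 → loss $13971.
$23601.5: truthful payoff $0, deviation payoff −$20095.2 → loss $20095.2.
$23744.9: truthful payoff $0, deviation payoff −$20238.6 → loss $20238.6.
$5289: truthful payoff $0, deviation payoff −$1782.7 → loss $1782.7.
Total loss = $7344.2 + $19993.2 + $13971 + $20095.2 + $20238.6 + $1782.7 = $83424.9.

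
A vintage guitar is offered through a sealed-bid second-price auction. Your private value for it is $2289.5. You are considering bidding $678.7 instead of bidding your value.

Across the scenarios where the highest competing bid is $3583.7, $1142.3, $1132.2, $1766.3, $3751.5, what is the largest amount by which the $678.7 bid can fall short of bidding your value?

$1157.3

$3583.7: same outcome either way → loss $0.
$1142.3: truthful gives $1147.2, deviation gives $0 → loss $1147.2.
$1132.2: truthful gives $1157.3, deviation gives $0 → loss $1157.3.
$1766.3: truthful gives $523.2, deviation gives $0 → loss $523.2.
$3751.5: same outcome either way → loss $0.
Maximum loss: $1157.3.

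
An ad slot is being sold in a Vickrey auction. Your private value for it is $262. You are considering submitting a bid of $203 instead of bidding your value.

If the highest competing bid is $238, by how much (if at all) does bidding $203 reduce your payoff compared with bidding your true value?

$24

Bidding your value $262: you win (since $262 > $238) and pay $238. Payoff $24.
Bidding $203: you lose. Payoff $0.
The competing bid $238 lies between your shaded bid and your value, so underbidding forfeits an item you could have won at a profitable price.
Loss from deviating = $24 − ($0) = $24.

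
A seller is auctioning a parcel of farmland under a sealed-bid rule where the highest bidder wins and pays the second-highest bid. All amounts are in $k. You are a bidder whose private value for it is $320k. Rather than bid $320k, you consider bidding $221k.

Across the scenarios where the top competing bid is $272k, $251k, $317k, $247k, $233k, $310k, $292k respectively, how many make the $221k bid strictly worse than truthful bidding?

The deviation hurts exactly when the highest competing bid lies strictly between $221k and $320k — underbidding then forfeits a profitable win.
$272k: inside the interval → strictly worse (loss $48k).
$251k: inside the interval → strictly worse (loss $69k).
$317k: inside the interval → strictly worse (loss $3k).
$247k: inside the interval → strictly worse (loss $73k).
$233k: inside the interval → strictly worse (loss $87k).
$310k: inside the interval → strictly worse (loss $10k).
$292k: inside the interval → strictly worse (loss $28k).
Count: 7.

7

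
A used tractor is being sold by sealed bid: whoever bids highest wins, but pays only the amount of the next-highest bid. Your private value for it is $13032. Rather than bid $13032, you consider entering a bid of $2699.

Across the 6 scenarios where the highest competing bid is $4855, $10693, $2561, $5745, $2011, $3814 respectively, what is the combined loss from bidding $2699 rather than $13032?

The deviation costs you only when the competing bid falls strictly between $2699 and $13032; elsewhere both bids give the same outcome.
$4855: truthful payoff $8177, deviation payoff $0 → loss $8177.
$10693: truthful payoff $2339, deviation payoff $0 → loss $2339.
$2561: outcomes coincide → loss $0.
$5745: truthful payoff $7287, deviation payoff $0 → loss $7287.
$2011: outcomes coincide → loss $0.
$3814: truthful payoff $9218, deviation payoff $0 → loss $9218.
Total loss = $8177 + $2339 + $7287 + $9218 = $27021.
Truthful bidding weakly dominates here: raising your bid can only win items priced above your value, and lowering it can only forfeit items priced below.

$27021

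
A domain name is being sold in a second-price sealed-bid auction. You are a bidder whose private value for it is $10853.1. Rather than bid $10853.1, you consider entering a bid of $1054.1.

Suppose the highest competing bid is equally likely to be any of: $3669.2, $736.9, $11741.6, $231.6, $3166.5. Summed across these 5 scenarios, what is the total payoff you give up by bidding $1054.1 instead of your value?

The deviation costs you only when the competing bid falls strictly between $1054.1 and $10853.1; elsewhere both bids give the same outcome.
$3669.2: truthful payoff $7183.9, deviation payoff $0 → loss $7183.9.
$736.9: outcomes coincide → loss $0.
$11741.6: outcomes coincide → loss $0.
$231.6: outcomes coincide → loss $0.
$3166.5: truthful payoff $7686.6, deviation payoff $0 → loss $7686.6.
Total loss = $7183.9 + $7686.6 = $14870.5.
Truthful bidding weakly dominates here: raising your bid can only win items priced above your value, and lowering it can only forfeit items priced below.

$14870.5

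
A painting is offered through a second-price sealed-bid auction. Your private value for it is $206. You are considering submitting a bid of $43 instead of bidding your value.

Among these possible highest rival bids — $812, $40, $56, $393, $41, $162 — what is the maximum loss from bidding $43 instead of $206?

$150

$812: same outcome either way → loss $0.
$40: same outcome either way → loss $0.
$56: truthful gives $150, deviation gives $0 → loss $150.
$393: same outcome either way → loss $0.
$41: same outcome either way → loss $0.
$162: truthful gives $44, deviation gives $0 → loss $44.
Maximum loss: $150.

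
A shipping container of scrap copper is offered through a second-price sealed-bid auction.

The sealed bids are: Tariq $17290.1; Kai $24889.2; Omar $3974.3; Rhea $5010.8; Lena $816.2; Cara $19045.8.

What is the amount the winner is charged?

Highest bid: Kai at $24889.2, so Kai wins.
Second-highest bid: Cara at $19045.8 — that is the price the winner pays.

$19045.8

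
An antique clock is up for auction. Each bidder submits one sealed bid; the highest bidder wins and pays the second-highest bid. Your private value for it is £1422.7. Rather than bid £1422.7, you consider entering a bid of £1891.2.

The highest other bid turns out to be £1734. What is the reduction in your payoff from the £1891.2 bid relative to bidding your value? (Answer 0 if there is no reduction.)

Bidding your value £1422.7: you lose (since £1422.7 < £1734). Payoff £0.
Bidding £1891.2: you win and pay £1734. Payoff £1422.7 − £1734 = −£311.3.
The competing bid £1734 lies between your value and your inflated bid, so overbidding wins an item priced above your value.
Loss from deviating = £0 − (−£311.3) = £311.3.
Truthful bidding weakly dominates here: raising your bid can only win items priced above your value, and lowering it can only forfeit items priced below.

£311.3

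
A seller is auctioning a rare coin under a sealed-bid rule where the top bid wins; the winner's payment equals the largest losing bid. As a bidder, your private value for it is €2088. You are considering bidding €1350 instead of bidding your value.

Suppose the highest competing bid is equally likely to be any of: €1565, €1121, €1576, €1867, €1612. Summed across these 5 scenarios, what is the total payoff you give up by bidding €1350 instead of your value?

The deviation costs you only when the competing bid falls strictly between €1350 and €2088; elsewhere both bids give the same outcome.
€1565: truthful payoff €523, deviation payoff €0 → loss €523.
€1121: outcomes coincide → loss €0.
€1576: truthful payoff €512, deviation payoff €0 → loss €512.
€1867: truthful payoff €221, deviation payoff €0 → loss €221.
€1612: truthful payoff €476, deviation payoff €0 → loss €476.
Total loss = €523 + €512 + €221 + €476 = €1732.
In a second-price auction your bid sets only whether you win, not what you pay, so bidding your true value is weakly dominant.

€1732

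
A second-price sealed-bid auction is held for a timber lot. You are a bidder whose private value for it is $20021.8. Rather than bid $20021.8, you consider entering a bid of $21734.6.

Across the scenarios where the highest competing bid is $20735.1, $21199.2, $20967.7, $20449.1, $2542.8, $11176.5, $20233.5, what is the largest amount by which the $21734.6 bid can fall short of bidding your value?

$1177.4

$20735.1: truthful gives $0, deviation gives −$713.3 → loss $713.3.
$21199.2: truthful gives $0, deviation gives −$1177.4 → loss $1177.4.
$20967.7: truthful gives $0, deviation gives −$945.9 → loss $945.9.
$20449.1: truthful gives $0, deviation gives −$427.3 → loss $427.3.
$2542.8: same outcome either way → loss $0.
$11176.5: same outcome either way → loss $0.
$20233.5: truthful gives $0, deviation gives −$211.7 → loss $211.7.
Maximum loss: $1177.4.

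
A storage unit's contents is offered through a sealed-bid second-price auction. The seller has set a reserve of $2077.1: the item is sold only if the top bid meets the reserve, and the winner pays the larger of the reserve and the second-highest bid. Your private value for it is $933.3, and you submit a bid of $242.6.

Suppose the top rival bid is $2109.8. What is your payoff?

$0

Your bid $242.6 is below the highest competing bid $2109.8, so you lose. Payoff $0.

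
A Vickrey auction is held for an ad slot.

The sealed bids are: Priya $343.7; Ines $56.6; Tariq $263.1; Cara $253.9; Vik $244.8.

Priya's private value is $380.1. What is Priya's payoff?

$117

Highest bid: Priya at $343.7, so Priya wins.
Second-highest bid: Tariq at $263.1 — that is the price the winner pays.
Priya's payoff = value − price = $380.1 − $263.1 = $117.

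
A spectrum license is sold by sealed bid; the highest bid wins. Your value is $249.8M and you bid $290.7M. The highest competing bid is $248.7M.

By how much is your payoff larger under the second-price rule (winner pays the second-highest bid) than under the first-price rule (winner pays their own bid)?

You have the highest bid, so you win under either rule.
Second-price: pay $248.7M → payoff $1.1M.
First-price: pay your own bid $290.7M → payoff −$40.9M.
Difference = $1.1M − (−$40.9M) = $42M.

$42M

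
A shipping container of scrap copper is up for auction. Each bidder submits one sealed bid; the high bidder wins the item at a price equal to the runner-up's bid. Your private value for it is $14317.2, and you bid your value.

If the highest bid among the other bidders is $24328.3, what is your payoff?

$0

Your bid $14317.2 is below the highest competing bid $24328.3, so you lose.
A losing bidder pays nothing and receives nothing: payoff = $0.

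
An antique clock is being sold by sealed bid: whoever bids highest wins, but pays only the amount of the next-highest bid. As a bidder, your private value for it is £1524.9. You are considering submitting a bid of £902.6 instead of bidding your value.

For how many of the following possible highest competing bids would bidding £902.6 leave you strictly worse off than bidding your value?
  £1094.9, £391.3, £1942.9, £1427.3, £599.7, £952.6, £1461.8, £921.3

5

The deviation hurts exactly when the highest competing bid lies strictly between £902.6 and £1524.9 — underbidding then forfeits a profitable win.
£1094.9: inside the interval → strictly worse (loss £430).
£391.3: below both → same outcome either way.
£1942.9: above both → same outcome either way.
£1427.3: inside the interval → strictly worse (loss £97.6).
£599.7: below both → same outcome either way.
£952.6: inside the interval → strictly worse (loss £572.3).
£1461.8: inside the interval → strictly worse (loss £63.1).
£921.3: inside the interval → strictly worse (loss £603.6).
Count: 5.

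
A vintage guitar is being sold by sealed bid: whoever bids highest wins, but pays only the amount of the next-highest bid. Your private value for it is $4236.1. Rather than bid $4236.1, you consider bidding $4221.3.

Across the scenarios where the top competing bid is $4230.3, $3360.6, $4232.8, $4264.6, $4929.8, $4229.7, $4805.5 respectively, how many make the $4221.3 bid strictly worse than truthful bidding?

3

The deviation hurts exactly when the highest competing bid lies strictly between $4221.3 and $4236.1 — underbidding then forfeits a profitable win.
$4230.3: inside the interval → strictly worse (loss $5.8).
$3360.6: below both → same outcome either way.
$4232.8: inside the interval → strictly worse (loss $3.3).
$4264.6: above both → same outcome either way.
$4929.8: above both → same outcome either way.
$4229.7: inside the interval → strictly worse (loss $6.4).
$4805.5: above both → same outcome either way.
Count: 3.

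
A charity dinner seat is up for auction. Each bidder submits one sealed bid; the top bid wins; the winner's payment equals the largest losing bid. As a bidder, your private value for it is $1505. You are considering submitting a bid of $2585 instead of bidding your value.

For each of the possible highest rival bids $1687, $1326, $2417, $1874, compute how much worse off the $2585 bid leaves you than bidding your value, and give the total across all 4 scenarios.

The deviation costs you only when the competing bid falls strictly between $1505 and $2585; elsewhere both bids give the same outcome.
$1687: truthful payoff $0, deviation payoff −$182 → loss $182.
$1326: outcomes coincide → loss $0.
$2417: truthful payoff $0, deviation payoff −$912 → loss $912.
$1874: truthful payoff $0, deviation payoff −$369 → loss $369.
Total loss = $182 + $912 + $369 = $1463.
In a second-price auction your bid sets only whether you win, not what you pay, so bidding your true value is weakly dominant.

$1463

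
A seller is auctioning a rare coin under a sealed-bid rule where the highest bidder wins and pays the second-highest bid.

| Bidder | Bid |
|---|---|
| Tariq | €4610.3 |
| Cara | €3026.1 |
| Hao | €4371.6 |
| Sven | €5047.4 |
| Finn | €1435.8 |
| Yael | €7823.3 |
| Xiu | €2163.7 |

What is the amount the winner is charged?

Highest bid: Yael at €7823.3, so Yael wins.
Second-highest bid: Sven at €5047.4 — that is the price the winner pays.

€5047.4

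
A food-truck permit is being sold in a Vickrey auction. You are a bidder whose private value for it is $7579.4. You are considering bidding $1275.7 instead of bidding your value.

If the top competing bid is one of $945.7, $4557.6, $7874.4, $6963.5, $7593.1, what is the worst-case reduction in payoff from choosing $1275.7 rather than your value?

$945.7: same outcome either way → loss $0.
$4557.6: truthful gives $3021.8, deviation gives $0 → loss $3021.8.
$7874.4: same outcome either way → loss $0.
$6963.5: truthful gives $615.9, deviation gives $0 → loss $615.9.
$7593.1: same outcome either way → loss $0.
Maximum loss: $3021.8.

$3021.8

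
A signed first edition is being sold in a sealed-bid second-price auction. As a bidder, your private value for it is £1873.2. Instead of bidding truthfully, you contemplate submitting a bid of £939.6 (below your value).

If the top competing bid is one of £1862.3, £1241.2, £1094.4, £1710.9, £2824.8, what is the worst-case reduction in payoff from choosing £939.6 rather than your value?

£1862.3: truthful gives £10.9, deviation gives £0 → loss £10.9.
£1241.2: truthful gives £632, deviation gives £0 → loss £632.
£1094.4: truthful gives £778.8, deviation gives £0 → loss £778.8.
£1710.9: truthful gives £162.3, deviation gives £0 → loss £162.3.
£2824.8: same outcome either way → loss £0.
Maximum loss: £778.8.

£778.8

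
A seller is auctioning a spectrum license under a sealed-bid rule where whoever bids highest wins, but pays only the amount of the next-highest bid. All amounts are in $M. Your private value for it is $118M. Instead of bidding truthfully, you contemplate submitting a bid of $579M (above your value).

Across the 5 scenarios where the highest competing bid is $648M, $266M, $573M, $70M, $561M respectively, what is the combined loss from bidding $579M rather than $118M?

$1046M

The deviation costs you only when the competing bid falls strictly between $118M and $579M; elsewhere both bids give the same outcome.
$648M: outcomes coincide → loss $0M.
$266M: truthful payoff $0M, deviation payoff −$148M → loss $148M.
$573M: truthful payoff $0M, deviation payoff −$455M → loss $455M.
$70M: outcomes coincide → loss $0M.
$561M: truthful payoff $0M, deviation payoff −$443M → loss $443M.
Total loss = $148M + $455M + $443M = $1046M.
In a second-price auction your bid sets only whether you win, not what you pay, so bidding your true value is weakly dominant.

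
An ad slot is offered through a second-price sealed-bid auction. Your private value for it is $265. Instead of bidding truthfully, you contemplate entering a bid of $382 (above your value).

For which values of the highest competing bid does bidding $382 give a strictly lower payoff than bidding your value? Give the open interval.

If the competing bid is below $265, both bids win at the same price — no difference.
If it is above $382, both bids lose — no difference.
If it lies strictly between $265 and $382, bidding your value loses (payoff 0) while bidding $382 wins at a price above your value (payoff negative).
So the deviation strictly hurts on the open interval ($265, $382).
In a second-price auction your bid sets only whether you win, not what you pay, so bidding your true value is weakly dominant.

($265, $382)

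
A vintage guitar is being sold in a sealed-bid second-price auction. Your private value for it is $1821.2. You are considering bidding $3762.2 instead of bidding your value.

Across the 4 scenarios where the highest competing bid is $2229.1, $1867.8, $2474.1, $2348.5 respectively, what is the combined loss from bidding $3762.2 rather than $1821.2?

The deviation costs you only when the competing bid falls strictly between $1821.2 and $3762.2; elsewhere both bids give the same outcome.
$2229.1: truthful payoff $0, deviation payoff −$407.9 → loss $407.9.
$1867.8: truthful payoff $0, deviation payoff −$46.6 → loss $46.6.
$2474.1: truthful payoff $0, deviation payoff −$652.9 → loss $652.9.
$2348.5: truthful payoff $0, deviation payoff −$527.3 → loss $527.3.
Total loss = $407.9 + $46.6 + $652.9 + $527.3 = $1634.7.

$1634.7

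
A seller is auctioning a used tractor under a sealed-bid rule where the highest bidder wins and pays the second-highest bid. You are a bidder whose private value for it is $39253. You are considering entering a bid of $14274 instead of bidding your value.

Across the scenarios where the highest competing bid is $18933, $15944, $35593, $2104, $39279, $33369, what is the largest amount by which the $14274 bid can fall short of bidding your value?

$23309

$18933: truthful gives $20320, deviation gives $0 → loss $20320.
$15944: truthful gives $23309, deviation gives $0 → loss $23309.
$35593: truthful gives $3660, deviation gives $0 → loss $3660.
$2104: same outcome either way → loss $0.
$39279: same outcome either way → loss $0.
$33369: truthful gives $5884, deviation gives $0 → loss $5884.
Maximum loss: $23309.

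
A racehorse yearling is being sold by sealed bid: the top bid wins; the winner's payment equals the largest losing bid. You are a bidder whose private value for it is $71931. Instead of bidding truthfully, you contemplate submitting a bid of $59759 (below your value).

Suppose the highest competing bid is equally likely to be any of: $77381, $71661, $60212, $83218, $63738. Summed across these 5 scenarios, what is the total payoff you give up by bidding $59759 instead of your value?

$20182

The deviation costs you only when the competing bid falls strictly between $59759 and $71931; elsewhere both bids give the same outcome.
$77381: outcomes coincide → loss $0.
$71661: truthful payoff $270, deviation payoff $0 → loss $270.
$60212: truthful payoff $11719, deviation payoff $0 → loss $11719.
$83218: outcomes coincide → loss $0.
$63738: truthful payoff $8193, deviation payoff $0 → loss $8193.
Total loss = $270 + $11719 + $8193 = $20182.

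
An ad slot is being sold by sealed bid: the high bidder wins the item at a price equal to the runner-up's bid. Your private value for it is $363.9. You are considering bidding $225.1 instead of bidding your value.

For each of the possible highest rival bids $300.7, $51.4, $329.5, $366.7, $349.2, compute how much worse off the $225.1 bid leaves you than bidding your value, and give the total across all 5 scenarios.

$112.3

The deviation costs you only when the competing bid falls strictly between $225.1 and $363.9; elsewhere both bids give the same outcome.
$300.7: truthful payoff $63.2, deviation payoff $0 → loss $63.2.
$51.4: outcomes coincide → loss $0.
$329.5: truthful payoff $34.4, deviation payoff $0 → loss $34.4.
$366.7: outcomes coincide → loss $0.
$349.2: truthful payoff $14.7, deviation payoff $0 → loss $14.7.
Total loss = $63.2 + $34.4 + $14.7 = $112.3.
In a second-price auction your bid sets only whether you win, not what you pay, so bidding your true value is weakly dominant.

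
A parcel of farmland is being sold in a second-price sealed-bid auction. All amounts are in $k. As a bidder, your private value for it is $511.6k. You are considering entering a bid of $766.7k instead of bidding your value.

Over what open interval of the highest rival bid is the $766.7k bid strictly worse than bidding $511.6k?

If the competing bid is below $511.6k, both bids win at the same price — no difference.
If it is above $766.7k, both bids lose — no difference.
If it lies strictly between $511.6k and $766.7k, bidding your value loses (payoff 0) while bidding $766.7k wins at a price above your value (payoff negative).
So the deviation strictly hurts on the open interval ($511.6k, $766.7k).

($511.6k, $766.7k)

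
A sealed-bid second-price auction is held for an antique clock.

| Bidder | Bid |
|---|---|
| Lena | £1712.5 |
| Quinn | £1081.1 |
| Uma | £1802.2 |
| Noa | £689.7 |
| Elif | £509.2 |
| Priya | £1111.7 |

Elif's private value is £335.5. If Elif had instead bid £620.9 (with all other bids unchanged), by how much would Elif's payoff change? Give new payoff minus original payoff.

The highest bid among the other bidders is £1802.2; Elif's bid doesn't change that.
Original bid £509.2: Elif is not highest (top rival bid is £1802.2); payoff £0.
Alternative bid £620.9: Elif is not highest (top rival bid is £1802.2); payoff £0.
Change in payoff = £0 − (£0) = £0.

£0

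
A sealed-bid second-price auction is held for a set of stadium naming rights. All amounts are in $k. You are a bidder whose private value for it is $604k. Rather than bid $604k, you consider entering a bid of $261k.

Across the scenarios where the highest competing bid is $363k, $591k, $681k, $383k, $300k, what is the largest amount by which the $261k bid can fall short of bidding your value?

$363k: truthful gives $241k, deviation gives $0k → loss $241k.
$591k: truthful gives $13k, deviation gives $0k → loss $13k.
$681k: same outcome either way → loss $0k.
$383k: truthful gives $221k, deviation gives $0k → loss $221k.
$300k: truthful gives $304k, deviation gives $0k → loss $304k.
Maximum loss: $304k.

$304k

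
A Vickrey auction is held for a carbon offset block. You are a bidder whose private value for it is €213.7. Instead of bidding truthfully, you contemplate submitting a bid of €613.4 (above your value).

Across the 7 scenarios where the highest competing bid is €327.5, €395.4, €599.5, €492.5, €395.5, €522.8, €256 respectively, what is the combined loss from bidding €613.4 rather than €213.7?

The deviation costs you only when the competing bid falls strictly between €213.7 and €613.4; elsewhere both bids give the same outcome.
€327.5: truthful payoff €0, deviation payoff −€113.8 → loss €113.8.
€395.4: truthful payoff €0, deviation payoff −€181.7 → loss €181.7.
€599.5: truthful payoff €0, deviation payoff −€385.8 → loss €385.8.
€492.5: truthful payoff €0, deviation payoff −€278.8 → loss €278.8.
€395.5: truthful payoff €0, deviation payoff −€181.8 → loss €181.8.
€522.8: truthful payoff €0, deviation payoff −€309.1 → loss €309.1.
€256: truthful payoff €0, deviation payoff −€42.3 → loss €42.3.
Total loss = €113.8 + €181.7 + €385.8 + €278.8 + €181.8 + €309.1 + €42.3 = €1493.3.
Truthful bidding weakly dominates here: raising your bid can only win items priced above your value, and lowering it can only forfeit items priced below.

€1493.3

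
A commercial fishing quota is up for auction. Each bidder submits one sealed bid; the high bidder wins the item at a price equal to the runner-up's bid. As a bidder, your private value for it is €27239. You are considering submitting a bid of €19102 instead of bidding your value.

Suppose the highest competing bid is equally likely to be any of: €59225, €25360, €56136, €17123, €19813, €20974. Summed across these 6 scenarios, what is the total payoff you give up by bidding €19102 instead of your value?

€15570

The deviation costs you only when the competing bid falls strictly between €19102 and €27239; elsewhere both bids give the same outcome.
€59225: outcomes coincide → loss €0.
€25360: truthful payoff €1879, deviation payoff €0 → loss €1879.
€56136: outcomes coincide → loss €0.
€17123: outcomes coincide → loss €0.
€19813: truthful payoff €7426, deviation payoff €0 → loss €7426.
€20974: truthful payoff €6265, deviation payoff €0 → loss €6265.
Total loss = €1879 + €7426 + €6265 = €15570.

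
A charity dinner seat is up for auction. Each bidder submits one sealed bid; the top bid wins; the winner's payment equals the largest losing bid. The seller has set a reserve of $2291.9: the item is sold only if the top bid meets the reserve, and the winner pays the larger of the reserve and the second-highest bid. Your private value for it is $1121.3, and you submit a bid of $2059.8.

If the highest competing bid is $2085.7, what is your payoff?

$0

Your bid $2059.8 is below the highest competing bid $2085.7, so you lose. Payoff $0.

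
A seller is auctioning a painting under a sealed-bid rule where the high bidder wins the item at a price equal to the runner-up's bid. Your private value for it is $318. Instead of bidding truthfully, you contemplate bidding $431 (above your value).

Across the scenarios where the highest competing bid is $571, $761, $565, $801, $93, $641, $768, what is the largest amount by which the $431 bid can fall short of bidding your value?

$0

$571: same outcome either way → loss $0.
$761: same outcome either way → loss $0.
$565: same outcome either way → loss $0.
$801: same outcome either way → loss $0.
$93: same outcome either way → loss $0.
$641: same outcome either way → loss $0.
$768: same outcome either way → loss $0.
Maximum loss: $0.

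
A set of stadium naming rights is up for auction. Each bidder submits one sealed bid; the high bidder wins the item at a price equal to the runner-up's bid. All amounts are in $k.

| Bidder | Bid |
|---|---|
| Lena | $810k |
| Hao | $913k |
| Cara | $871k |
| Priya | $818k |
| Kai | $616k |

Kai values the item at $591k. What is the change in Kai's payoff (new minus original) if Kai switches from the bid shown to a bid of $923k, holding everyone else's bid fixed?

−$322k

The highest bid among the other bidders is $913k; Kai's bid doesn't change that.
Original bid $616k: Kai is not highest (top rival bid is $913k); payoff $0k.
Alternative bid $923k: Kai is highest, pays the top rival bid $913k; payoff $591k − $913k = −$322k.
Change in payoff = −$322k − ($0k) = −$322k.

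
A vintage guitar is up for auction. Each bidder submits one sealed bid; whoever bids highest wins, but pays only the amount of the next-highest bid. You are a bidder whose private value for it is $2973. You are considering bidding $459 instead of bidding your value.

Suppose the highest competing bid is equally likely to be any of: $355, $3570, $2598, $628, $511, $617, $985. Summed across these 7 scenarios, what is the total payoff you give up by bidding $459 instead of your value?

$9526

The deviation costs you only when the competing bid falls strictly between $459 and $2973; elsewhere both bids give the same outcome.
$355: outcomes coincide → loss $0.
$3570: outcomes coincide → loss $0.
$2598: truthful payoff $375, deviation payoff $0 → loss $375.
$628: truthful payoff $2345, deviation payoff $0 → loss $2345.
$511: truthful payoff $2462, deviation payoff $0 → loss $2462.
$617: truthful payoff $2356, deviation payoff $0 → loss $2356.
$985: truthful payoff $1988, deviation payoff $0 → loss $1988.
Total loss = $375 + $2345 + $2462 + $2356 + $1988 = $9526.
In a second-price auction your bid sets only whether you win, not what you pay, so bidding your true value is weakly dominant.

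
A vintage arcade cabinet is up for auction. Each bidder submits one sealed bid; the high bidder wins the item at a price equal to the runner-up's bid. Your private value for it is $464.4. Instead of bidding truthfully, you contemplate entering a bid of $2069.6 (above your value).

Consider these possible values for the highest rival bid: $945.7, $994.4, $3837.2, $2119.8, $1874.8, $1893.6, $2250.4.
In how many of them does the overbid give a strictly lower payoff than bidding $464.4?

The deviation hurts exactly when the highest competing bid lies strictly between $464.4 and $2069.6 — overbidding then wins at a price above your value.
$945.7: inside the interval → strictly worse (loss $481.3).
$994.4: inside the interval → strictly worse (loss $530).
$3837.2: above both → same outcome either way.
$2119.8: above both → same outcome either way.
$1874.8: inside the interval → strictly worse (loss $1410.4).
$1893.6: inside the interval → strictly worse (loss $1429.2).
$2250.4: above both → same outcome either way.
Count: 4.

4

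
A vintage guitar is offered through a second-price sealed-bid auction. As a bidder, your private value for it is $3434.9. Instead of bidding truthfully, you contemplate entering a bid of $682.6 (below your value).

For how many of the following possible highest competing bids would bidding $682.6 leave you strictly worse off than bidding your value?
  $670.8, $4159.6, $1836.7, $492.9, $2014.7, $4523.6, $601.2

The deviation hurts exactly when the highest competing bid lies strictly between $682.6 and $3434.9 — underbidding then forfeits a profitable win.
$670.8: below both → same outcome either way.
$4159.6: above both → same outcome either way.
$1836.7: inside the interval → strictly worse (loss $1598.2).
$492.9: below both → same outcome either way.
$2014.7: inside the interval → strictly worse (loss $1420.2).
$4523.6: above both → same outcome either way.
$601.2: below both → same outcome either way.
Count: 2.

2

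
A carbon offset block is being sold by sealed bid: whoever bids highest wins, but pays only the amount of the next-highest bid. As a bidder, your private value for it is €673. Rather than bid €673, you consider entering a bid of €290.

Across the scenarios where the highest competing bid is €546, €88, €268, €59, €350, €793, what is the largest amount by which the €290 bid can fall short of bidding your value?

€546: truthful gives €127, deviation gives €0 → loss €127.
€88: same outcome either way → loss €0.
€268: same outcome either way → loss €0.
€59: same outcome either way → loss €0.
€350: truthful gives €323, deviation gives €0 → loss €323.
€793: same outcome either way → loss €0.
Maximum loss: €323.

€323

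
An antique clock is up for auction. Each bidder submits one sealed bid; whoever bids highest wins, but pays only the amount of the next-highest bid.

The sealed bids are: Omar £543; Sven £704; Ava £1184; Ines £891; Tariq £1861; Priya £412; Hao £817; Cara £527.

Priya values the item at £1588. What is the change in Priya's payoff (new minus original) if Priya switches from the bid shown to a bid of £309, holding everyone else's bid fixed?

£0

The highest bid among the other bidders is £1861; Priya's bid doesn't change that.
Original bid £412: Priya is not highest (top rival bid is £1861); payoff £0.
Alternative bid £309: Priya is not highest (top rival bid is £1861); payoff £0.
Change in payoff = £0 − (£0) = £0.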